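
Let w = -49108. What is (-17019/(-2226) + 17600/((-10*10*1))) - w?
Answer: 36313217/742 ≈ 48940.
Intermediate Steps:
(-17019/(-2226) + 17600/((-10*10*1))) - w = (-17019/(-2226) + 17600/((-10*10*1))) - 1*(-49108) = (-17019*(-1/2226) + 17600/((-100*1))) + 49108 = (5673/742 + 17600/(-100)) + 49108 = (5673/742 + 17600*(-1/100)) + 49108 = (5673/742 - 176) + 49108 = -124919/742 + 49108 = 36313217/742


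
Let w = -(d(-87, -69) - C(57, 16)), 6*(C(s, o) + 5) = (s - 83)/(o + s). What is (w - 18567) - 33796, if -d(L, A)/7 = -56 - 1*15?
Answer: -11577448/219 ≈ -52865.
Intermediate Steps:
d(L, A) = 497 (d(L, A) = -7*(-56 - 1*15) = -7*(-56 - 15) = -7*(-71) = 497)
C(s, o) = -5 + (-83 + s)/(6*(o + s)) (C(s, o) = -5 + ((s - 83)/(o + s))/6 = -5 + ((-83 + s)/(o + s))/6 = -5 + (-83 + s)/(6*(o + s)))
w = -109951/219 (w = -(497 - (-83 - 30*16 - 29*57)/(6*(16 + 57))) = -(497 - (-83 - 480 - 1653)/(6*73)) = -(497 - (-2216)/(6*73)) = -(497 - 1*(-1108/219)) = -(497 + 1108/219) = -1*109951/219 = -109951/219 ≈ -502.06)
(w - 18567) - 33796 = (-109951/219 - 18567) - 33796 = -4176124/219 - 33796 = -11577448/219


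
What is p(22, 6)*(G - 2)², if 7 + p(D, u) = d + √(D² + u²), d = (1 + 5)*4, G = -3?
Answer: 425 + 50*√130 ≈ 995.09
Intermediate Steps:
d = 24 (d = 6*4 = 24)
p(D, u) = 17 + √(D² + u²) (p(D, u) = -7 + (24 + √(D² + u²)) = 17 + √(D² + u²))
p(22, 6)*(G - 2)² = (17 + √(22² + 6²))*(-3 - 2)² = (17 + √(484 + 36))*(-5)² = (17 + √520)*25 = (17 + 2*√130)*25 = 425 + 50*√130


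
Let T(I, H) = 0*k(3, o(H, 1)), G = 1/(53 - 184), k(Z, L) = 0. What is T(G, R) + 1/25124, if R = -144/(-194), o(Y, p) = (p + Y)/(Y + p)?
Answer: 1/25124 ≈ 3.9803e-5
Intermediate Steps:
o(Y, p) = 1 (o(Y, p) = (Y + p)/(Y + p) = 1)
R = 72/97 (R = -144*(-1/194) = 72/97 ≈ 0.74227)
G = -1/131 (G = 1/(-131) = -1/131 ≈ -0.0076336)
T(I, H) = 0 (T(I, H) = 0*0 = 0)
T(G, R) + 1/25124 = 0 + 1/25124 = 1/25124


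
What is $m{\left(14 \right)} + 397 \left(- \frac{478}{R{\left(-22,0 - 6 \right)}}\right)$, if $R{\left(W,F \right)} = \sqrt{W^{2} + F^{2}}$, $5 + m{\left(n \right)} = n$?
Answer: $9 - \frac{94883 \sqrt{130}}{130} \approx -8312.8$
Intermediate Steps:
$m{\left(n \right)} = -5 + n$
$R{\left(W,F \right)} = \sqrt{F^{2} + W^{2}}$
$m{\left(14 \right)} + 397 \left(- \frac{478}{R{\left(-22,0 - 6 \right)}}\right) = \left(-5 + 14\right) + 397 \left(- \frac{478}{\sqrt{\left(0 - 6\right)^{2} + \left(-22\right)^{2}}}\right) = 9 + 397 \left(- \frac{478}{\sqrt{\left(0 - 6\right)^{2} + 484}}\right) = 9 + 397 \left(- \frac{478}{\sqrt{\left(-6\right)^{2} + 484}}\right) = 9 + 397 \left(- \frac{478}{\sqrt{36 + 484}}\right) = 9 + 397 \left(- \frac{478}{\sqrt{520}}\right) = 9 + 397 \left(- \frac{478}{2 \sqrt{130}}\right) = 9 + 397 \left(- 478 \frac{\sqrt{130}}{260}\right) = 9 + 397 \left(- \frac{239 \sqrt{130}}{130}\right) = 9 - \frac{94883 \sqrt{130}}{130}$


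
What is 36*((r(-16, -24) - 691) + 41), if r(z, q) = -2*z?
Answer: -22248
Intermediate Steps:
36*((r(-16, -24) - 691) + 41) = 36*((-2*(-16) - 691) + 41) = 36*((32 - 691) + 41) = 36*(-659 + 41) = 36*(-618) = -22248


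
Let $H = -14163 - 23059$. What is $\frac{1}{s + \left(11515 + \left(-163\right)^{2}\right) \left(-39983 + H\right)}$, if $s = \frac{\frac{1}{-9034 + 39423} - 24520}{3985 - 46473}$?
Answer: $- \frac{1291167832}{3796388780545584761} \approx -3.401 \cdot 10^{-10}$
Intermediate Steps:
$H = -37222$
$s = \frac{745138279}{1291167832}$ ($s = \frac{\frac{1}{30389} - 24520}{-42488} = \left(\frac{1}{30389} - 24520\right) \left(- \frac{1}{42488}\right) = \left(- \frac{745138279}{30389}\right) \left(- \frac{1}{42488}\right) = \frac{745138279}{1291167832} \approx 0.5771$)
$\frac{1}{s + \left(11515 + \left(-163\right)^{2}\right) \left(-39983 + H\right)} = \frac{1}{\frac{745138279}{1291167832} + \left(11515 + \left(-163\right)^{2}\right) \left(-39983 - 37222\right)} = \frac{1}{\frac{745138279}{1291167832} + \left(11515 + 26569\right) \left(-77205\right)} = \frac{1}{\frac{745138279}{1291167832} + 38084 \left(-77205\right)} = \frac{1}{\frac{745138279}{1291167832} - 2940275220} = \frac{1}{- \frac{3796388780545584761}{1291167832}} = - \frac{1291167832}{3796388780545584761}$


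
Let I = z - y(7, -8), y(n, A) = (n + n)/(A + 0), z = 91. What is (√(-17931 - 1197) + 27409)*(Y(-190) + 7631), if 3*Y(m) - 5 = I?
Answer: 2520613867/12 + 91963*I*√4782/6 ≈ 2.1005e+8 + 1.0599e+6*I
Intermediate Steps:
y(n, A) = 2*n/A (y(n, A) = (2*n)/A = 2*n/A)
I = 371/4 (I = 91 - 2*7/(-8) = 91 - 2*7*(-1)/8 = 91 - 1*(-7/4) = 91 + 7/4 = 371/4 ≈ 92.750)
Y(m) = 391/12 (Y(m) = 5/3 + (⅓)*(371/4) = 5/3 + 371/12 = 391/12)
(√(-17931 - 1197) + 27409)*(Y(-190) + 7631) = (√(-17931 - 1197) + 27409)*(391/12 + 7631) = (√(-19128) + 27409)*(91963/12) = (2*I*√4782 + 27409)*(91963/12) = (27409 + 2*I*√4782)*(91963/12) = 2520613867/12 + 91963*I*√4782/6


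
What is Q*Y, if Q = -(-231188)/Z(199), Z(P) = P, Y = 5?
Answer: 1155940/199 ≈ 5808.7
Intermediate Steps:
Q = 231188/199 (Q = -(-231188)/199 = -1*(-231188/199) = 231188/199 ≈ 1161.7)
Q*Y = (231188/199)*5 = 1155940/199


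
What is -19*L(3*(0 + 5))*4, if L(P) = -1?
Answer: 76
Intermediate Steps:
-19*L(3*(0 + 5))*4 = -19*(-1)*4 = 19*4 = 76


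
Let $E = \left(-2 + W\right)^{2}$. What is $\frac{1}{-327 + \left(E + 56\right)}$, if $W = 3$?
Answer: $- \frac{1}{270} \approx -0.0037037$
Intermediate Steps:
$E = 1$ ($E = \left(-2 + 3\right)^{2} = 1^{2} = 1$)
$\frac{1}{-327 + \left(E + 56\right)} = \frac{1}{-327 + \left(1 + 56\right)} = \frac{1}{-327 + 57} = \frac{1}{-270} = - \frac{1}{270}$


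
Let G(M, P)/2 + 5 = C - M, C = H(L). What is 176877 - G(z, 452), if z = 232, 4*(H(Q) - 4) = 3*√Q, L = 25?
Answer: 354671/2 ≈ 1.7734e+5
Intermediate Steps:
H(Q) = 4 + 3*√Q/4 (H(Q) = 4 + (3*√Q)/4 = 4 + 3*√Q/4)
C = 31/4 (C = 4 + 3*√25/4 = 4 + (¾)*5 = 4 + 15/4 = 31/4 ≈ 7.7500)
G(M, P) = 11/2 - 2*M (G(M, P) = -10 + 2*(31/4 - M) = -10 + (31/2 - 2*M) = 11/2 - 2*M)
176877 - G(z, 452) = 176877 - (11/2 - 2*232) = 176877 - (11/2 - 464) = 176877 - 1*(-917/2) = 176877 + 917/2 = 354671/2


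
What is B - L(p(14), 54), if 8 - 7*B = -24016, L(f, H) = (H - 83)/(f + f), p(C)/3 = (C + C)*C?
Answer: 8072093/2352 ≈ 3432.0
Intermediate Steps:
p(C) = 6*C² (p(C) = 3*((C + C)*C) = 3*((2*C)*C) = 3*(2*C²) = 6*C²)
L(f, H) = (-83 + H)/(2*f) (L(f, H) = (-83 + H)/((2*f)) = (-83 + H)*(1/(2*f)) = (-83 + H)/(2*f))
B = 3432 (B = 8/7 - ⅐*(-24016) = 8/7 + 24016/7 = 3432)
B - L(p(14), 54) = 3432 - (-83 + 54)/(2*(6*14²)) = 3432 - (-29)/(2*(6*196)) = 3432 - (-29)/(2*1176) = 3432 - 1*(-29/2352) = 3432 + 29/2352 = 8072093/2352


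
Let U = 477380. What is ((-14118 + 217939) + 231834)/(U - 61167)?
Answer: 435655/416213 ≈ 1.0467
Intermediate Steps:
((-14118 + 217939) + 231834)/(U - 61167) = ((-14118 + 217939) + 231834)/(477380 - 61167) = (203821 + 231834)/416213 = 435655*(1/416213) = 435655/416213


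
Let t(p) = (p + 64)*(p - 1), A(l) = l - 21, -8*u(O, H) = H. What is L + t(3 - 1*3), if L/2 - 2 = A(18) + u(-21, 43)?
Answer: -307/4 ≈ -76.750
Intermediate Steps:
u(O, H) = -H/8
A(l) = -21 + l
t(p) = (-1 + p)*(64 + p) (t(p) = (64 + p)*(-1 + p) = (-1 + p)*(64 + p))
L = -51/4 (L = 4 + 2*((-21 + 18) - ⅛*43) = 4 + 2*(-3 - 43/8) = 4 + 2*(-67/8) = 4 - 67/4 = -51/4 ≈ -12.750)
L + t(3 - 1*3) = -51/4 + (-64 + (3 - 1*3)² + 63*(3 - 1*3)) = -51/4 + (-64 + (3 - 3)² + 63*(3 - 3)) = -51/4 + (-64 + 0² + 63*0) = -51/4 + (-64 + 0 + 0) = -51/4 - 64 = -307/4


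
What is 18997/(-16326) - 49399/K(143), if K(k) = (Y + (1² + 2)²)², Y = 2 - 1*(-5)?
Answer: -405675653/2089728 ≈ -194.13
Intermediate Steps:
Y = 7 (Y = 2 + 5 = 7)
K(k) = 256 (K(k) = (7 + (1² + 2)²)² = (7 + (1 + 2)²)² = (7 + 3²)² = (7 + 9)² = 16² = 256)
18997/(-16326) - 49399/K(143) = 18997/(-16326) - 49399/256 = 18997*(-1/16326) - 49399*1/256 = -18997/16326 - 49399/256 = -405675653/2089728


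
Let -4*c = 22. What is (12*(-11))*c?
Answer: 726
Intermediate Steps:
c = -11/2 (c = -¼*22 = -11/2 ≈ -5.5000)
(12*(-11))*c = (12*(-11))*(-11/2) = -132*(-11/2) = 726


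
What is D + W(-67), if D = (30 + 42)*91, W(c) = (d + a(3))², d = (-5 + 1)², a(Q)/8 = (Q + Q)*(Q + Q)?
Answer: 98968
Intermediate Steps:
a(Q) = 32*Q² (a(Q) = 8*((Q + Q)*(Q + Q)) = 8*((2*Q)*(2*Q)) = 8*(4*Q²) = 32*Q²)
d = 16 (d = (-4)² = 16)
W(c) = 92416 (W(c) = (16 + 32*3²)² = (16 + 32*9)² = (16 + 288)² = 304² = 92416)
D = 6552 (D = 72*91 = 6552)
D + W(-67) = 6552 + 92416 = 98968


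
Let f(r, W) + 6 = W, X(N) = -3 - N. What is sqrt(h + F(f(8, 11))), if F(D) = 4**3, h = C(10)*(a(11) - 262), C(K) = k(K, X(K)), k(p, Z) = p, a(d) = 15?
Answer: I*sqrt(2406) ≈ 49.051*I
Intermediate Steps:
f(r, W) = -6 + W
C(K) = K
h = -2470 (h = 10*(15 - 262) = 10*(-247) = -2470)
F(D) = 64
sqrt(h + F(f(8, 11))) = sqrt(-2470 + 64) = sqrt(-2406) = I*sqrt(2406)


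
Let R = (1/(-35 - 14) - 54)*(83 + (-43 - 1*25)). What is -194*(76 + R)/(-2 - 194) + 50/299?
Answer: -1043316843/1435798 ≈ -726.65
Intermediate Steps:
R = -39705/49 (R = (1/(-49) - 54)*(83 + (-43 - 25)) = (-1/49 - 54)*(83 - 68) = -2647/49*15 = -39705/49 ≈ -810.31)
-194*(76 + R)/(-2 - 194) + 50/299 = -194*(76 - 39705/49)/(-2 - 194) + 50/299 = -(-6980314)/(49*(-196)) + 50*(1/299) = -(-6980314)*(-1)/(49*196) + 50/299 = -194*35981/9604 + 50/299 = -3490157/4802 + 50/299 = -1043316843/1435798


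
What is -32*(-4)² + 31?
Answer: -481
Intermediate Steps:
-32*(-4)² + 31 = -32*16 + 31 = -512 + 31 = -481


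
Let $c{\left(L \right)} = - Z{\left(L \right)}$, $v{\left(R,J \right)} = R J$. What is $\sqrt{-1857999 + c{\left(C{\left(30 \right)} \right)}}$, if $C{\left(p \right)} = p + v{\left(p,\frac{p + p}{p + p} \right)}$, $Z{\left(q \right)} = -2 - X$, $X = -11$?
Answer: $2 i \sqrt{464502} \approx 1363.1 i$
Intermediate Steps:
$v{\left(R,J \right)} = J R$
$Z{\left(q \right)} = 9$ ($Z{\left(q \right)} = -2 - -11 = -2 + 11 = 9$)
$C{\left(p \right)} = 2 p$ ($C{\left(p \right)} = p + \frac{p + p}{p + p} p = p + \frac{2 p}{2 p} p = p + 2 p \frac{1}{2 p} p = p + 1 p = p + p = 2 p$)
$c{\left(L \right)} = -9$ ($c{\left(L \right)} = \left(-1\right) 9 = -9$)
$\sqrt{-1857999 + c{\left(C{\left(30 \right)} \right)}} = \sqrt{-1857999 - 9} = \sqrt{-1858008} = 2 i \sqrt{464502}$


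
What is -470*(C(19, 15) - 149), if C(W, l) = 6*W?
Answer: 16450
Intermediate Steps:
-470*(C(19, 15) - 149) = -470*(6*19 - 149) = -470*(114 - 149) = -470*(-35) = 16450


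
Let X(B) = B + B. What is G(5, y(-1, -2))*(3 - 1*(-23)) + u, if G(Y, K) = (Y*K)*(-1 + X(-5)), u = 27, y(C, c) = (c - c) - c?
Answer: -2833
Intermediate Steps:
X(B) = 2*B
y(C, c) = -c (y(C, c) = 0 - c = -c)
G(Y, K) = -11*K*Y (G(Y, K) = (Y*K)*(-1 + 2*(-5)) = (K*Y)*(-1 - 10) = (K*Y)*(-11) = -11*K*Y)
G(5, y(-1, -2))*(3 - 1*(-23)) + u = (-11*(-1*(-2))*5)*(3 - 1*(-23)) + 27 = (-11*2*5)*(3 + 23) + 27 = -110*26 + 27 = -2860 + 27 = -2833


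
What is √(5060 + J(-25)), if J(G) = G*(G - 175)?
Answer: 2*√2515 ≈ 100.30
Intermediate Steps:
J(G) = G*(-175 + G)
√(5060 + J(-25)) = √(5060 - 25*(-175 - 25)) = √(5060 - 25*(-200)) = √(5060 + 5000) = √10060 = 2*√2515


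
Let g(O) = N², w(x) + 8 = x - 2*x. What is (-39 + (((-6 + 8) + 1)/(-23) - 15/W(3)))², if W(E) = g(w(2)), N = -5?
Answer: 20875761/13225 ≈ 1578.5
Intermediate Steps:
w(x) = -8 - x (w(x) = -8 + (x - 2*x) = -8 - x)
g(O) = 25 (g(O) = (-5)² = 25)
W(E) = 25
(-39 + (((-6 + 8) + 1)/(-23) - 15/W(3)))² = (-39 + (((-6 + 8) + 1)/(-23) - 15/25))² = (-39 + ((2 + 1)*(-1/23) - 15*1/25))² = (-39 + (3*(-1/23) - ⅗))² = (-39 + (-3/23 - ⅗))² = (-39 - 84/115)² = (-4569/115)² = 20875761/13225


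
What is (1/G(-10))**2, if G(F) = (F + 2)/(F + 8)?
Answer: 1/16 ≈ 0.062500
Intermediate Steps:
G(F) = (2 + F)/(8 + F)
(1/G(-10))**2 = (1/((2 - 10)/(8 - 10)))**2 = (1/(-8/(-2)))**2 = (1/(-1/2*(-8)))**2 = (1/4)**2 = 1/16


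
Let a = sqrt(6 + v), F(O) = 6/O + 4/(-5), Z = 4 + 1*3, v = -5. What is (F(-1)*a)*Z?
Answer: -238/5 ≈ -47.600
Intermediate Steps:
Z = 7 (Z = 4 + 3 = 7)
F(O) = -4/5 + 6/O (F(O) = 6/O + 4*(-1/5) = 6/O - 4/5 = -4/5 + 6/O)
a = 1 (a = sqrt(6 - 5) = sqrt(1) = 1)
(F(-1)*a)*Z = ((-4/5 + 6/(-1))*1)*7 = ((-4/5 + 6*(-1))*1)*7 = ((-4/5 - 6)*1)*7 = -34/5*1*7 = -34/5*7 = -238/5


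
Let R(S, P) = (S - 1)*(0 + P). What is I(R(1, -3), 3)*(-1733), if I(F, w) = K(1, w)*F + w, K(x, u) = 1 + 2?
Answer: -5199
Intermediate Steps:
K(x, u) = 3
R(S, P) = P*(-1 + S) (R(S, P) = (-1 + S)*P = P*(-1 + S))
I(F, w) = w + 3*F (I(F, w) = 3*F + w = w + 3*F)
I(R(1, -3), 3)*(-1733) = (3 + 3*(-3*(-1 + 1)))*(-1733) = (3 + 3*(-3*0))*(-1733) = (3 + 3*0)*(-1733) = (3 + 0)*(-1733) = 3*(-1733) = -5199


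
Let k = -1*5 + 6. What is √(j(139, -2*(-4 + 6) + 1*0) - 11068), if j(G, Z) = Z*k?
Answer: 8*I*√173 ≈ 105.22*I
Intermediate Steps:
k = 1 (k = -5 + 6 = 1)
j(G, Z) = Z (j(G, Z) = Z*1 = Z)
√(j(139, -2*(-4 + 6) + 1*0) - 11068) = √((-2*(-4 + 6) + 1*0) - 11068) = √((-2*2 + 0) - 11068) = √((-4 + 0) - 11068) = √(-4 - 11068) = √(-11072) = 8*I*√173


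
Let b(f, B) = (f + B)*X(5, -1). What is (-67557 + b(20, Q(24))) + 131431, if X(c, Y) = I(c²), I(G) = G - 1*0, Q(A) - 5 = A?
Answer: 65099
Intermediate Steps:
Q(A) = 5 + A
I(G) = G (I(G) = G + 0 = G)
X(c, Y) = c²
b(f, B) = 25*B + 25*f (b(f, B) = (f + B)*5² = (B + f)*25 = 25*B + 25*f)
(-67557 + b(20, Q(24))) + 131431 = (-67557 + (25*(5 + 24) + 25*20)) + 131431 = (-67557 + (25*29 + 500)) + 131431 = (-67557 + (725 + 500)) + 131431 = (-67557 + 1225) + 131431 = -66332 + 131431 = 65099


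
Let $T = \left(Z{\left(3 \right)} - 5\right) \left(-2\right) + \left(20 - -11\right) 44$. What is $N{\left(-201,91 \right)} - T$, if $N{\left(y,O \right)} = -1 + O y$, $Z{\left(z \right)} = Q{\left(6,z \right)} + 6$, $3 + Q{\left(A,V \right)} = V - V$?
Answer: $-19660$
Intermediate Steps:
$Q{\left(A,V \right)} = -3$ ($Q{\left(A,V \right)} = -3 + \left(V - V\right) = -3 + 0 = -3$)
$Z{\left(z \right)} = 3$ ($Z{\left(z \right)} = -3 + 6 = 3$)
$T = 1368$ ($T = \left(3 - 5\right) \left(-2\right) + \left(20 - -11\right) 44 = \left(-2\right) \left(-2\right) + \left(20 + 11\right) 44 = 4 + 31 \cdot 44 = 4 + 1364 = 1368$)
$N{\left(-201,91 \right)} - T = \left(-1 + 91 \left(-201\right)\right) - 1368 = \left(-1 - 18291\right) - 1368 = -18292 - 1368 = -19660$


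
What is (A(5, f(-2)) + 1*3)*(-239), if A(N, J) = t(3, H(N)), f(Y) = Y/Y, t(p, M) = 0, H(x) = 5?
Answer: -717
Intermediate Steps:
f(Y) = 1
A(N, J) = 0
(A(5, f(-2)) + 1*3)*(-239) = (0 + 1*3)*(-239) = (0 + 3)*(-239) = 3*(-239) = -717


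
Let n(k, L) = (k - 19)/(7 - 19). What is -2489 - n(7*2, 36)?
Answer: -29873/12 ≈ -2489.4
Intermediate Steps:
n(k, L) = 19/12 - k/12 (n(k, L) = (-19 + k)/(-12) = (-19 + k)*(-1/12) = 19/12 - k/12)
-2489 - n(7*2, 36) = -2489 - (19/12 - 7*2/12) = -2489 - (19/12 - 1/12*14) = -2489 - (19/12 - 7/6) = -2489 - 1*5/12 = -2489 - 5/12 = -29873/12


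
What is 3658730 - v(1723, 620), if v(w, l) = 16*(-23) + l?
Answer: 3658478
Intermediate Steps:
v(w, l) = -368 + l
3658730 - v(1723, 620) = 3658730 - (-368 + 620) = 3658730 - 1*252 = 3658730 - 252 = 3658478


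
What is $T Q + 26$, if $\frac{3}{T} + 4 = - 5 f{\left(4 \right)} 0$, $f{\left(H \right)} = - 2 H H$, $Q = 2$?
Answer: $\frac{49}{2} \approx 24.5$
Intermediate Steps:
$f{\left(H \right)} = - 2 H^{2}$
$T = - \frac{3}{4}$ ($T = \frac{3}{-4 + - 5 \left(- 2 \cdot 4^{2}\right) 0} = \frac{3}{-4 + - 5 \left(\left(-2\right) 16\right) 0} = \frac{3}{-4 + \left(-5\right) \left(-32\right) 0} = \frac{3}{-4 + 160 \cdot 0} = \frac{3}{-4 + 0} = \frac{3}{-4} = 3 \left(- \frac{1}{4}\right) = - \frac{3}{4} \approx -0.75$)
$T Q + 26 = \left(- \frac{3}{4}\right) 2 + 26 = - \frac{3}{2} + 26 = \frac{49}{2}$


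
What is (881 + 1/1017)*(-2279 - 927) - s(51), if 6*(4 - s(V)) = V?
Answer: -5745001783/2034 ≈ -2.8245e+6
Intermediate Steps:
s(V) = 4 - V/6
(881 + 1/1017)*(-2279 - 927) - s(51) = (881 + 1/1017)*(-2279 - 927) - (4 - ⅙*51) = (881 + 1/1017)*(-3206) - (4 - 17/2) = (895978/1017)*(-3206) - 1*(-9/2) = -2872505468/1017 + 9/2 = -5745001783/2034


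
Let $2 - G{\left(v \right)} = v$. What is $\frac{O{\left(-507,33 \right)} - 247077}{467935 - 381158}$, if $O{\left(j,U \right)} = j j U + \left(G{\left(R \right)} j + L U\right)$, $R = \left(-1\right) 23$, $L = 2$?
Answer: $\frac{8222931}{86777} \approx 94.759$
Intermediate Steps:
$R = -23$
$G{\left(v \right)} = 2 - v$
$O{\left(j,U \right)} = 2 U + 25 j + U j^{2}$ ($O{\left(j,U \right)} = j j U + \left(\left(2 - -23\right) j + 2 U\right) = j^{2} U + \left(\left(2 + 23\right) j + 2 U\right) = U j^{2} + \left(25 j + 2 U\right) = U j^{2} + \left(2 U + 25 j\right) = 2 U + 25 j + U j^{2}$)
$\frac{O{\left(-507,33 \right)} - 247077}{467935 - 381158} = \frac{\left(2 \cdot 33 + 25 \left(-507\right) + 33 \left(-507\right)^{2}\right) - 247077}{467935 - 381158} = \frac{\left(66 - 12675 + 33 \cdot 257049\right) - 247077}{86777} = \left(\left(66 - 12675 + 8482617\right) - 247077\right) \frac{1}{86777} = \left(8470008 - 247077\right) \frac{1}{86777} = 8222931 \cdot \frac{1}{86777} = \frac{8222931}{86777}$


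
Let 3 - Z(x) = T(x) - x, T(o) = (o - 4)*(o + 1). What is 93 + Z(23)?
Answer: -337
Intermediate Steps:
T(o) = (1 + o)*(-4 + o) (T(o) = (-4 + o)*(1 + o) = (1 + o)*(-4 + o))
Z(x) = 7 - x² + 4*x (Z(x) = 3 - ((-4 + x² - 3*x) - x) = 3 - (-4 + x² - 4*x) = 3 + (4 - x² + 4*x) = 7 - x² + 4*x)
93 + Z(23) = 93 + (7 - 1*23² + 4*23) = 93 + (7 - 1*529 + 92) = 93 + (7 - 529 + 92) = 93 - 430 = -337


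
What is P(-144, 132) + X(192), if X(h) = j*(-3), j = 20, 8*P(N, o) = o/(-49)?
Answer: -5913/98 ≈ -60.337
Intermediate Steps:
P(N, o) = -o/392 (P(N, o) = (o/(-49))/8 = (o*(-1/49))/8 = (-o/49)/8 = -o/392)
X(h) = -60 (X(h) = 20*(-3) = -60)
P(-144, 132) + X(192) = -1/392*132 - 60 = -33/98 - 60 = -5913/98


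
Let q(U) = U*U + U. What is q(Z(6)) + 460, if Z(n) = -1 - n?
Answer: 502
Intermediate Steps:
q(U) = U + U² (q(U) = U² + U = U + U²)
q(Z(6)) + 460 = (-1 - 1*6)*(1 + (-1 - 1*6)) + 460 = (-1 - 6)*(1 + (-1 - 6)) + 460 = -7*(1 - 7) + 460 = -7*(-6) + 460 = 42 + 460 = 502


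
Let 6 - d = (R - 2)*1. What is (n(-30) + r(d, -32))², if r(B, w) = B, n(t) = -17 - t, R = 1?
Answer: 400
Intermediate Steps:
d = 7 (d = 6 - (1 - 2) = 6 - (-1) = 6 - 1*(-1) = 6 + 1 = 7)
(n(-30) + r(d, -32))² = ((-17 - 1*(-30)) + 7)² = ((-17 + 30) + 7)² = (13 + 7)² = 20² = 400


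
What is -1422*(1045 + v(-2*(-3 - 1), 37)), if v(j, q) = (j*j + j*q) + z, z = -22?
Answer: -1966626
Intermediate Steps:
v(j, q) = -22 + j² + j*q (v(j, q) = (j*j + j*q) - 22 = (j² + j*q) - 22 = -22 + j² + j*q)
-1422*(1045 + v(-2*(-3 - 1), 37)) = -1422*(1045 + (-22 + (-2*(-3 - 1))² - 2*(-3 - 1)*37)) = -1422*(1045 + (-22 + (-2*(-4))² - 2*(-4)*37)) = -1422*(1045 + (-22 + 8² + 8*37)) = -1422*(1045 + (-22 + 64 + 296)) = -1422*(1045 + 338) = -1422*1383 = -1966626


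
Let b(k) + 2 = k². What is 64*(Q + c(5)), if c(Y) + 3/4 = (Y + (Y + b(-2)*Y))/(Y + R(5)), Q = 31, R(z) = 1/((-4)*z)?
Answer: 217264/99 ≈ 2194.6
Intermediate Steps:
b(k) = -2 + k²
R(z) = -1/(4*z)
c(Y) = -¾ + 4*Y/(-1/20 + Y) (c(Y) = -¾ + (Y + (Y + (-2 + (-2)²)*Y))/(Y - ¼/5) = -¾ + (Y + (Y + (-2 + 4)*Y))/(Y - ¼*⅕) = -¾ + (Y + (Y + 2*Y))/(Y - 1/20) = -¾ + (Y + 3*Y)/(-1/20 + Y) = -¾ + (4*Y)/(-1/20 + Y) = -¾ + 4*Y/(-1/20 + Y))
64*(Q + c(5)) = 64*(31 + (3 + 260*5)/(4*(-1 + 20*5))) = 64*(31 + (3 + 1300)/(4*(-1 + 100))) = 64*(31 + (¼)*1303/99) = 64*(31 + (¼)*(1/99)*1303) = 64*(31 + 1303/396) = 64*(13579/396) = 217264/99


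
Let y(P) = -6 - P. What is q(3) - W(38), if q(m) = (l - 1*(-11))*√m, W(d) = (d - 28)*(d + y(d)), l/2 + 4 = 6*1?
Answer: 60 + 15*√3 ≈ 85.981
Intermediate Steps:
l = 4 (l = -8 + 2*(6*1) = -8 + 2*6 = -8 + 12 = 4)
W(d) = 168 - 6*d (W(d) = (d - 28)*(d + (-6 - d)) = (-28 + d)*(-6) = 168 - 6*d)
q(m) = 15*√m (q(m) = (4 - 1*(-11))*√m = (4 + 11)*√m = 15*√m)
q(3) - W(38) = 15*√3 - (168 - 6*38) = 15*√3 - (168 - 228) = 15*√3 - 1*(-60) = 15*√3 + 60 = 60 + 15*√3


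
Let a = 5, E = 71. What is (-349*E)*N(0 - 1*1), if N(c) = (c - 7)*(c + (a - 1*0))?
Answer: 792928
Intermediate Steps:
N(c) = (-7 + c)*(5 + c) (N(c) = (c - 7)*(c + (5 - 1*0)) = (-7 + c)*(c + (5 + 0)) = (-7 + c)*(c + 5) = (-7 + c)*(5 + c))
(-349*E)*N(0 - 1*1) = (-349*71)*(-35 + (0 - 1*1)² - 2*(0 - 1*1)) = -24779*(-35 + (0 - 1)² - 2*(0 - 1)) = -24779*(-35 + (-1)² - 2*(-1)) = -24779*(-35 + 1 + 2) = -24779*(-32) = 792928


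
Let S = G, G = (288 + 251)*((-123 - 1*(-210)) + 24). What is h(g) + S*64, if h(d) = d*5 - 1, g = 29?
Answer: 3829200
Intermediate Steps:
h(d) = -1 + 5*d (h(d) = 5*d - 1 = -1 + 5*d)
G = 59829 (G = 539*((-123 + 210) + 24) = 539*(87 + 24) = 539*111 = 59829)
S = 59829
h(g) + S*64 = (-1 + 5*29) + 59829*64 = (-1 + 145) + 3829056 = 144 + 3829056 = 3829200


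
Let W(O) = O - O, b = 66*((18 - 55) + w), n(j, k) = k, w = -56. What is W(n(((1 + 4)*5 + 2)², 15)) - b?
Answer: 6138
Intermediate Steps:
b = -6138 (b = 66*((18 - 55) - 56) = 66*(-37 - 56) = 66*(-93) = -6138)
W(O) = 0
W(n(((1 + 4)*5 + 2)², 15)) - b = 0 - 1*(-6138) = 0 + 6138 = 6138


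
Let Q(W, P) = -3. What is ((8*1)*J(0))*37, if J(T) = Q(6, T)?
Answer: -888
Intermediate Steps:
J(T) = -3
((8*1)*J(0))*37 = ((8*1)*(-3))*37 = (8*(-3))*37 = -24*37 = -888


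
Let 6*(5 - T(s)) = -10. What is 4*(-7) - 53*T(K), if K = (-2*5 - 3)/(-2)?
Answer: -1144/3 ≈ -381.33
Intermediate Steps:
K = 13/2 (K = (-10 - 3)*(-½) = -13*(-½) = 13/2 ≈ 6.5000)
T(s) = 20/3 (T(s) = 5 - ⅙*(-10) = 5 + 5/3 = 20/3)
4*(-7) - 53*T(K) = 4*(-7) - 53*20/3 = -28 - 1060/3 = -1144/3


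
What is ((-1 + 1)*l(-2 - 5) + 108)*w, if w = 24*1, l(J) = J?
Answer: 2592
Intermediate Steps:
w = 24
((-1 + 1)*l(-2 - 5) + 108)*w = ((-1 + 1)*(-2 - 5) + 108)*24 = (0*(-7) + 108)*24 = (0 + 108)*24 = 108*24 = 2592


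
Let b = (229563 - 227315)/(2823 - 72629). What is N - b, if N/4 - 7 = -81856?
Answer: -11427101464/34903 ≈ -3.2740e+5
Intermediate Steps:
b = -1124/34903 (b = 2248/(-69806) = 2248*(-1/69806) = -1124/34903 ≈ -0.032204)
N = -327396 (N = 28 + 4*(-81856) = 28 - 327424 = -327396)
N - b = -327396 - 1*(-1124/34903) = -327396 + 1124/34903 = -11427101464/34903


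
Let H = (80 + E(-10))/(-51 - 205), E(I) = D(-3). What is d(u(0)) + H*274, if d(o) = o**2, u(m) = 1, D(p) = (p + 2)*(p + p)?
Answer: -5827/64 ≈ -91.047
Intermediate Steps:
D(p) = 2*p*(2 + p) (D(p) = (2 + p)*(2*p) = 2*p*(2 + p))
E(I) = 6 (E(I) = 2*(-3)*(2 - 3) = 2*(-3)*(-1) = 6)
H = -43/128 (H = (80 + 6)/(-51 - 205) = 86/(-256) = 86*(-1/256) = -43/128 ≈ -0.33594)
d(u(0)) + H*274 = 1**2 - 43/128*274 = 1 - 5891/64 = -5827/64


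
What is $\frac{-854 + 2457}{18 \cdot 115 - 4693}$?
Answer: $- \frac{1603}{2623} \approx -0.61113$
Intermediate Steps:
$\frac{-854 + 2457}{18 \cdot 115 - 4693} = \frac{1603}{2070 - 4693} = \frac{1603}{-2623} = 1603 \left(- \frac{1}{2623}\right) = - \frac{1603}{2623}$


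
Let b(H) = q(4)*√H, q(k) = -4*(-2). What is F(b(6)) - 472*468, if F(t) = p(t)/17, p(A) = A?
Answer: -220896 + 8*√6/17 ≈ -2.2089e+5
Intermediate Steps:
q(k) = 8
b(H) = 8*√H
F(t) = t/17
F(b(6)) - 472*468 = (8*√6)/17 - 472*468 = 8*√6/17 - 220896 = -220896 + 8*√6/17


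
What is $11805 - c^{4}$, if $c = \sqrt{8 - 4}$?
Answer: $11789$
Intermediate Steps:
$c = 2$ ($c = \sqrt{4} = 2$)
$11805 - c^{4} = 11805 - 2^{4} = 11805 - 16 = 11789$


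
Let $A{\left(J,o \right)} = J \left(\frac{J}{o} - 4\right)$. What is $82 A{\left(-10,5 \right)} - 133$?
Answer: $4787$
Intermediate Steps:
$A{\left(J,o \right)} = J \left(-4 + \frac{J}{o}\right)$
$82 A{\left(-10,5 \right)} - 133 = 82 \left(- \frac{10 \left(-10 - 20\right)}{5}\right) - 133 = 82 \left(\left(-10\right) \frac{1}{5} \left(-10 - 20\right)\right) - 133 = 82 \left(\left(-10\right) \frac{1}{5} \left(-30\right)\right) - 133 = 82 \cdot 60 - 133 = 4920 - 133 = 4787$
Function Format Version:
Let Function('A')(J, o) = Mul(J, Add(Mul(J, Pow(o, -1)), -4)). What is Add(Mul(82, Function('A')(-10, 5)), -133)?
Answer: 4787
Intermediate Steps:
Function('A')(J, o) = Mul(J, Add(-4, Mul(J, Pow(o, -1))))
Add(Mul(82, Function('A')(-10, 5)), -133) = Add(Mul(82, Mul(-10, Pow(5, -1), Add(-10, Mul(-4, 5)))), -133) = Add(Mul(82, Mul(-10, Rational(1, 5), Add(-10, -20))), -133) = Add(Mul(82, Mul(-10, Rational(1, 5), -30)), -133) = Add(Mul(82, 60), -133) = Add(4920, -133) = 4787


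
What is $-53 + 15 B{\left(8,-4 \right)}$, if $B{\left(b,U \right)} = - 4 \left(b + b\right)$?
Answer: $-1013$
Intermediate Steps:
$B{\left(b,U \right)} = - 8 b$ ($B{\left(b,U \right)} = - 4 \cdot 2 b = - 8 b$)
$-53 + 15 B{\left(8,-4 \right)} = -53 + 15 \left(\left(-8\right) 8\right) = -53 + 15 \left(-64\right) = -53 - 960 = -1013$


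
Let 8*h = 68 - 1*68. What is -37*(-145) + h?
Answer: 5365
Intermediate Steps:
h = 0 (h = (68 - 1*68)/8 = (68 - 68)/8 = (⅛)*0 = 0)
-37*(-145) + h = -37*(-145) + 0 = 5365 + 0 = 5365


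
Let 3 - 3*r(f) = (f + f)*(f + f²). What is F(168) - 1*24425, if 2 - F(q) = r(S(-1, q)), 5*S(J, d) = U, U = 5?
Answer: -73268/3 ≈ -24423.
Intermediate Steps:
S(J, d) = 1 (S(J, d) = (⅕)*5 = 1)
r(f) = 1 - 2*f*(f + f²)/3 (r(f) = 1 - (f + f)*(f + f²)/3 = 1 - 2*f*(f + f²)/3)
F(q) = 7/3 (F(q) = 2 - (1 - ⅔*1² - ⅔*1³) = 2 - (1 - ⅔*1 - ⅔*1) = 2 - (1 - ⅔ - ⅔) = 2 - 1*(-⅓) = 2 + ⅓ = 7/3)
F(168) - 1*24425 = 7/3 - 1*24425 = 7/3 - 24425 = -73268/3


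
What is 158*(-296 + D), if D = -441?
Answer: -116446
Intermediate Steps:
158*(-296 + D) = 158*(-296 - 441) = 158*(-737) = -116446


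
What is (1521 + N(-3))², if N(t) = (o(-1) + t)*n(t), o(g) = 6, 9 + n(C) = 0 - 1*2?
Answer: 2214144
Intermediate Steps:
n(C) = -11 (n(C) = -9 + (0 - 1*2) = -9 + (0 - 2) = -9 - 2 = -11)
N(t) = -66 - 11*t (N(t) = (6 + t)*(-11) = -66 - 11*t)
(1521 + N(-3))² = (1521 + (-66 - 11*(-3)))² = (1521 + (-66 + 33))² = (1521 - 33)² = 1488² = 2214144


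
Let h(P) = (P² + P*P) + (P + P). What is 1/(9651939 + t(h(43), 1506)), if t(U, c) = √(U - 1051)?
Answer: 3217313/31053308818996 - √2733/93159926456988 ≈ 1.0361e-7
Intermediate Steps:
h(P) = 2*P + 2*P² (h(P) = (P² + P²) + 2*P = 2*P² + 2*P = 2*P + 2*P²)
t(U, c) = √(-1051 + U)
1/(9651939 + t(h(43), 1506)) = 1/(9651939 + √(-1051 + 2*43*(1 + 43))) = 1/(9651939 + √(-1051 + 2*43*44)) = 1/(9651939 + √(-1051 + 3784)) = 1/(9651939 + √2733)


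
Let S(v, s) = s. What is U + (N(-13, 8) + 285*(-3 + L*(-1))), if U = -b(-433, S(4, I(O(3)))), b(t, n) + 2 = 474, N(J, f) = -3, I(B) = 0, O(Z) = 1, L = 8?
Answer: -3610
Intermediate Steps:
b(t, n) = 472 (b(t, n) = -2 + 474 = 472)
U = -472 (U = -1*472 = -472)
U + (N(-13, 8) + 285*(-3 + L*(-1))) = -472 + (-3 + 285*(-3 + 8*(-1))) = -472 + (-3 + 285*(-3 - 8)) = -472 + (-3 + 285*(-11)) = -472 + (-3 - 3135) = -472 - 3138 = -3610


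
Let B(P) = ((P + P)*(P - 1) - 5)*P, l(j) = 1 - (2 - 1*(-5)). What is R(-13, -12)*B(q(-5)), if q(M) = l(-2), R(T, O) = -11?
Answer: 5214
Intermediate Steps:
l(j) = -6 (l(j) = 1 - (2 + 5) = 1 - 1*7 = 1 - 7 = -6)
q(M) = -6
B(P) = P*(-5 + 2*P*(-1 + P)) (B(P) = ((2*P)*(-1 + P) - 5)*P = (2*P*(-1 + P) - 5)*P = (-5 + 2*P*(-1 + P))*P = P*(-5 + 2*P*(-1 + P)))
R(-13, -12)*B(q(-5)) = -(-66)*(-5 - 2*(-6) + 2*(-6)²) = -(-66)*(-5 + 12 + 2*36) = -(-66)*(-5 + 12 + 72) = -(-66)*79 = -11*(-474) = 5214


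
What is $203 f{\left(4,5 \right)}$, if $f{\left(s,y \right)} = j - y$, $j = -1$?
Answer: $-1218$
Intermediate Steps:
$f{\left(s,y \right)} = -1 - y$
$203 f{\left(4,5 \right)} = 203 \left(-1 - 5\right) = 203 \left(-6\right) = -1218$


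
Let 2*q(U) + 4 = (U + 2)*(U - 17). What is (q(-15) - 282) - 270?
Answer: -346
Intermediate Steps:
q(U) = -2 + (-17 + U)*(2 + U)/2 (q(U) = -2 + ((U + 2)*(U - 17))/2 = -2 + ((2 + U)*(-17 + U))/2 = -2 + ((-17 + U)*(2 + U))/2 = -2 + (-17 + U)*(2 + U)/2)
(q(-15) - 282) - 270 = ((-19 + (½)*(-15)² - 15/2*(-15)) - 282) - 270 = ((-19 + (½)*225 + 225/2) - 282) - 270 = ((-19 + 225/2 + 225/2) - 282) - 270 = (206 - 282) - 270 = -76 - 270 = -346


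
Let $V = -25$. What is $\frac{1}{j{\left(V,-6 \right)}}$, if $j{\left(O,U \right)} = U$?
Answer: $- \frac{1}{6} \approx -0.16667$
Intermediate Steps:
$\frac{1}{j{\left(V,-6 \right)}} = \frac{1}{-6} = - \frac{1}{6}$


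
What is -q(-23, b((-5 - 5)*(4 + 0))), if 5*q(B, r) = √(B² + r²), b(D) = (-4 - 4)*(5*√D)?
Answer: -I*√63471/5 ≈ -50.387*I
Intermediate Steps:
b(D) = -40*√D
q(B, r) = √(B² + r²)/5
-q(-23, b((-5 - 5)*(4 + 0))) = -√((-23)² + (-40*√(-5 - 5)*√(4 + 0))²)/5 = -√(529 + (-40*2*I*√10)²)/5 = -√(529 + (-80*I*√10)²)/5 = -√(529 - 64000)/5 = -√(-63471)/5 = -I*√63471/5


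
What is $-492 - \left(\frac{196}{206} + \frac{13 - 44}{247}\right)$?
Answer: $- \frac{12537985}{25441} \approx -492.83$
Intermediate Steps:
$-492 - \left(\frac{196}{206} + \frac{13 - 44}{247}\right) = -492 - \left(196 \cdot \frac{1}{206} + \left(13 - 44\right) \frac{1}{247}\right) = -492 - \left(\frac{98}{103} - \frac{31}{247}\right) = -492 - \frac{21013}{25441} = - \frac{12537985}{25441}$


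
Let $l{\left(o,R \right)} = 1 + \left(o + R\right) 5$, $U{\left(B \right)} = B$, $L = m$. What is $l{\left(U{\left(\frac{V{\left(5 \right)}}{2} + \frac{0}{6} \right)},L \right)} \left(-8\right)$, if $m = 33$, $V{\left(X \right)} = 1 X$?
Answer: $-1428$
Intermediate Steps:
$V{\left(X \right)} = X$
$L = 33$
$l{\left(o,R \right)} = 1 + 5 R + 5 o$ ($l{\left(o,R \right)} = 1 + \left(R + o\right) 5 = 1 + \left(5 R + 5 o\right) = 1 + 5 R + 5 o$)
$l{\left(U{\left(\frac{V{\left(5 \right)}}{2} + \frac{0}{6} \right)},L \right)} \left(-8\right) = \left(1 + 5 \cdot 33 + 5 \left(\frac{5}{2} + \frac{0}{6}\right)\right) \left(-8\right) = \left(1 + 165 + 5 \left(5 \cdot \frac{1}{2} + 0 \cdot \frac{1}{6}\right)\right) \left(-8\right) = \left(1 + 165 + 5 \left(\frac{5}{2} + 0\right)\right) \left(-8\right) = \left(1 + 165 + 5 \cdot \frac{5}{2}\right) \left(-8\right) = \left(1 + 165 + \frac{25}{2}\right) \left(-8\right) = \frac{357}{2} \left(-8\right) = -1428$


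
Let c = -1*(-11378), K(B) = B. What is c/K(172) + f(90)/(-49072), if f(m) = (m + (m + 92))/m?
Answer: 392583302/5934645 ≈ 66.151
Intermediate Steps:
c = 11378
f(m) = (92 + 2*m)/m (f(m) = (m + (92 + m))/m = (92 + 2*m)/m)
c/K(172) + f(90)/(-49072) = 11378/172 + (2 + 92/90)/(-49072) = 11378*(1/172) + (2 + 92*(1/90))*(-1/49072) = 5689/86 + (2 + 46/45)*(-1/49072) = 5689/86 + (136/45)*(-1/49072) = 5689/86 - 17/276030 = 392583302/5934645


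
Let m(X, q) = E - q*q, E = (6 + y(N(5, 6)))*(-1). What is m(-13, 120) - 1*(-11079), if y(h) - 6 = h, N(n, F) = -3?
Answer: -3330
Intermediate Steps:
y(h) = 6 + h
E = -9 (E = (6 + (6 - 3))*(-1) = (6 + 3)*(-1) = 9*(-1) = -9)
m(X, q) = -9 - q² (m(X, q) = -9 - q*q = -9 - q²)
m(-13, 120) - 1*(-11079) = (-9 - 1*120²) - 1*(-11079) = (-9 - 1*14400) + 11079 = (-9 - 14400) + 11079 = -14409 + 11079 = -3330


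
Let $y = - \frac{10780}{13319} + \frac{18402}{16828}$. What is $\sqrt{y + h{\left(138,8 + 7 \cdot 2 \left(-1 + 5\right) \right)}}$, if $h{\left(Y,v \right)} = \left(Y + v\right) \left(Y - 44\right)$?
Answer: $\frac{\sqrt{238470122953999084862}}{112066066} \approx 137.8$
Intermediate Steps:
$y = \frac{31845199}{112066066}$ ($y = \left(-10780\right) \frac{1}{13319} + 18402 \cdot \frac{1}{16828} = - \frac{10780}{13319} + \frac{9201}{8414} = \frac{31845199}{112066066} \approx 0.28416$)
$h{\left(Y,v \right)} = \left(-44 + Y\right) \left(Y + v\right)$ ($h{\left(Y,v \right)} = \left(Y + v\right) \left(-44 + Y\right) = \left(-44 + Y\right) \left(Y + v\right)$)
$\sqrt{y + h{\left(138,8 + 7 \cdot 2 \left(-1 + 5\right) \right)}} = \sqrt{\frac{31845199}{112066066} + \left(138^{2} - 6072 - 44 \left(8 + 7 \cdot 2 \left(-1 + 5\right)\right) + 138 \left(8 + 7 \cdot 2 \left(-1 + 5\right)\right)\right)} = \sqrt{\frac{31845199}{112066066} + \left(19044 - 6072 - 44 \left(8 + 7 \cdot 2 \cdot 4\right) + 138 \left(8 + 7 \cdot 2 \cdot 4\right)\right)} = \sqrt{\frac{31845199}{112066066} + \left(19044 - 6072 - 44 \left(8 + 7 \cdot 8\right) + 138 \left(8 + 7 \cdot 8\right)\right)} = \sqrt{\frac{31845199}{112066066} + \left(19044 - 6072 - 44 \left(8 + 56\right) + 138 \left(8 + 56\right)\right)} = \sqrt{\frac{31845199}{112066066} + \left(19044 - 6072 - 2816 + 138 \cdot 64\right)} = \sqrt{\frac{31845199}{112066066} + \left(19044 - 6072 - 2816 + 8832\right)} = \sqrt{\frac{31845199}{112066066} + 18988} = \sqrt{\frac{2127942306407}{112066066}} = \frac{\sqrt{238470122953999084862}}{112066066}$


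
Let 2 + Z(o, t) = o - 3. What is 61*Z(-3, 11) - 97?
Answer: -585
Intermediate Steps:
Z(o, t) = -5 + o (Z(o, t) = -2 + (o - 3) = -2 + (-3 + o) = -5 + o)
61*Z(-3, 11) - 97 = 61*(-5 - 3) - 97 = 61*(-8) - 97 = -488 - 97 = -585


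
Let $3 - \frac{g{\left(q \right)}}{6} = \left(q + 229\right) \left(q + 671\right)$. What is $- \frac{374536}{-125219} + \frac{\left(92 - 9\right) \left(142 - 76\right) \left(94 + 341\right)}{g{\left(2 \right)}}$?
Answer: $\frac{566267641}{1297769716} \approx 0.43634$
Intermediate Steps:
$g{\left(q \right)} = 18 - 6 \left(229 + q\right) \left(671 + q\right)$ ($g{\left(q \right)} = 18 - 6 \left(q + 229\right) \left(q + 671\right) = 18 - 6 \left(229 + q\right) \left(671 + q\right)$)
$- \frac{374536}{-125219} + \frac{\left(92 - 9\right) \left(142 - 76\right) \left(94 + 341\right)}{g{\left(2 \right)}} = - \frac{374536}{-125219} + \frac{\left(92 - 9\right) \left(142 - 76\right) \left(94 + 341\right)}{-921936 - 10800 - 6 \cdot 2^{2}} = \left(-374536\right) \left(- \frac{1}{125219}\right) + \frac{83 \cdot 66 \cdot 435}{-921936 - 10800 - 24} = \frac{374536}{125219} + \frac{5478 \cdot 435}{-921936 - 10800 - 24} = \frac{374536}{125219} + \frac{2382930}{-932760} = \frac{374536}{125219} + 2382930 \left(- \frac{1}{932760}\right) = \frac{374536}{125219} - \frac{26477}{10364} = \frac{566267641}{1297769716}$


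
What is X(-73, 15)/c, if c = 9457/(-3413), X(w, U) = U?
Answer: -51195/9457 ≈ -5.4135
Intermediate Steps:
c = -9457/3413 (c = 9457*(-1/3413) = -9457/3413 ≈ -2.7709)
X(-73, 15)/c = 15/(-9457/3413) = 15*(-3413/9457) = -51195/9457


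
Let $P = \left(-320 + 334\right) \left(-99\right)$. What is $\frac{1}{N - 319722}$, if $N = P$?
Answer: $- \frac{1}{321108} \approx -3.1142 \cdot 10^{-6}$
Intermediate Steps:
$P = -1386$ ($P = 14 \left(-99\right) = -1386$)
$N = -1386$
$\frac{1}{N - 319722} = \frac{1}{-1386 - 319722} = \frac{1}{-321108} = - \frac{1}{321108}$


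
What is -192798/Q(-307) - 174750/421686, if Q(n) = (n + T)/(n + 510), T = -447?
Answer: 47424748208/913653 ≈ 51907.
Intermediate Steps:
Q(n) = (-447 + n)/(510 + n) (Q(n) = (n - 447)/(n + 510) = (-447 + n)/(510 + n))
-192798/Q(-307) - 174750/421686 = -192798*(510 - 307)/(-447 - 307) - 174750/421686 = -192798/(-754/203) - 174750*1/421686 = -192798/((1/203)*(-754)) - 29125/70281 = -192798/(-26/7) - 29125/70281 = -192798*(-7/26) - 29125/70281 = 674793/13 - 29125/70281 = 47424748208/913653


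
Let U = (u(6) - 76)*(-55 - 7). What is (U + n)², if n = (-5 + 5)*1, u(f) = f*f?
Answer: 6150400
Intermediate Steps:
u(f) = f²
U = 2480 (U = (6² - 76)*(-55 - 7) = (36 - 76)*(-62) = -40*(-62) = 2480)
n = 0 (n = 0*1 = 0)
(U + n)² = (2480 + 0)² = 2480² = 6150400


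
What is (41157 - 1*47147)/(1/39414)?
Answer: -236089860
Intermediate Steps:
(41157 - 1*47147)/(1/39414) = (41157 - 47147)/(1/39414) = -5990*39414 = -236089860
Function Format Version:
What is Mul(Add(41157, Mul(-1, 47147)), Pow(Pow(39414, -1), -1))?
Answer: -236089860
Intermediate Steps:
Mul(Add(41157, Mul(-1, 47147)), Pow(Pow(39414, -1), -1)) = Mul(Add(41157, -47147), Pow(Rational(1, 39414), -1)) = Mul(-5990, 39414) = -236089860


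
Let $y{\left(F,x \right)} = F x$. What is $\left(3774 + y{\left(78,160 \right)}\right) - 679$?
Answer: $15575$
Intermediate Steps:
$\left(3774 + y{\left(78,160 \right)}\right) - 679 = \left(3774 + 78 \cdot 160\right) - 679 = \left(3774 + 12480\right) - 679 = 16254 - 679 = 15575$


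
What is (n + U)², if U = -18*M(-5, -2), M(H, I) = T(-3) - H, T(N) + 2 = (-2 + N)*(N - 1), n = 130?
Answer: 80656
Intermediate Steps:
T(N) = -2 + (-1 + N)*(-2 + N) (T(N) = -2 + (-2 + N)*(N - 1) = -2 + (-2 + N)*(-1 + N) = -2 + (-1 + N)*(-2 + N))
M(H, I) = 18 - H (M(H, I) = -3*(-3 - 3) - H = -3*(-6) - H = 18 - H)
U = -414 (U = -18*(18 - 1*(-5)) = -18*(18 + 5) = -18*23 = -414)
(n + U)² = (130 - 414)² = (-284)² = 80656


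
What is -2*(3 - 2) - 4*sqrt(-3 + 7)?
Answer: -10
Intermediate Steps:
-2*(3 - 2) - 4*sqrt(-3 + 7) = -2*1 - 4*sqrt(4) = -2 - 4*2 = -2 - 8 = -10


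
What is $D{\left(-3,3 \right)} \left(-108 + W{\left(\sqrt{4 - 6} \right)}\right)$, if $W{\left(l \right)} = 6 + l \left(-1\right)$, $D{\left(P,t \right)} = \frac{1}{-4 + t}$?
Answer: $102 + i \sqrt{2} \approx 102.0 + 1.4142 i$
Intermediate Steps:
$W{\left(l \right)} = 6 - l$
$D{\left(-3,3 \right)} \left(-108 + W{\left(\sqrt{4 - 6} \right)}\right) = \frac{-108 + \left(6 - \sqrt{4 - 6}\right)}{-4 + 3} = \frac{-108 + \left(6 - \sqrt{-2}\right)}{-1} = - (-108 + \left(6 - i \sqrt{2}\right)) = - (-102 - i \sqrt{2}) = 102 + i \sqrt{2}$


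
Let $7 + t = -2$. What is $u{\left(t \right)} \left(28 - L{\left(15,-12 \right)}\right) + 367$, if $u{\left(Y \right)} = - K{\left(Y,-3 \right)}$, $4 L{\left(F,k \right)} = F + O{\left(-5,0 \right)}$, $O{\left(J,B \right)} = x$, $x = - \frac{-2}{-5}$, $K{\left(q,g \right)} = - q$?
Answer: $\frac{2957}{20} \approx 147.85$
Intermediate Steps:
$t = -9$ ($t = -7 - 2 = -9$)
$x = - \frac{2}{5}$ ($x = - \frac{\left(-2\right) \left(-1\right)}{5} = \left(-1\right) \frac{2}{5} = - \frac{2}{5} \approx -0.4$)
$O{\left(J,B \right)} = - \frac{2}{5}$
$L{\left(F,k \right)} = - \frac{1}{10} + \frac{F}{4}$ ($L{\left(F,k \right)} = \frac{F - \frac{2}{5}}{4} = \frac{- \frac{2}{5} + F}{4} = - \frac{1}{10} + \frac{F}{4}$)
$u{\left(Y \right)} = Y$ ($u{\left(Y \right)} = - \left(-1\right) Y = Y$)
$u{\left(t \right)} \left(28 - L{\left(15,-12 \right)}\right) + 367 = - 9 \left(28 - \left(- \frac{1}{10} + \frac{1}{4} \cdot 15\right)\right) + 367 = - 9 \left(28 - \left(- \frac{1}{10} + \frac{15}{4}\right)\right) + 367 = - 9 \left(28 - \frac{73}{20}\right) + 367 = \left(-9\right) \frac{487}{20} + 367 = - \frac{4383}{20} + 367 = \frac{2957}{20}$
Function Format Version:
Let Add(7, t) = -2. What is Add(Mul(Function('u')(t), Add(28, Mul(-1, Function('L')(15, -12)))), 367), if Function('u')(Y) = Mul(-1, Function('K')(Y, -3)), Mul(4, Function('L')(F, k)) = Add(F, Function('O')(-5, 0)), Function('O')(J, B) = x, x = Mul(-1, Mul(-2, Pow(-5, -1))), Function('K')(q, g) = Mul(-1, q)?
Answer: Rational(2957, 20) ≈ 147.85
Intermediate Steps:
t = -9 (t = Add(-7, -2) = -9)
x = Rational(-2, 5) (x = Mul(-1, Mul(-2, Rational(-1, 5))) = Mul(-1, Rational(2, 5)) = Rational(-2, 5) ≈ -0.40000)
Function('O')(J, B) = Rational(-2, 5)
Function('L')(F, k) = Add(Rational(-1, 10), Mul(Rational(1, 4), F)) (Function('L')(F, k) = Mul(Rational(1, 4), Add(F, Rational(-2, 5))) = Mul(Rational(1, 4), Add(Rational(-2, 5), F)) = Add(Rational(-1, 10), Mul(Rational(1, 4), F)))
Function('u')(Y) = Y (Function('u')(Y) = Mul(-1, Mul(-1, Y)) = Y)
Add(Mul(Function('u')(t), Add(28, Mul(-1, Function('L')(15, -12)))), 367) = Add(Mul(-9, Add(28, Mul(-1, Add(Rational(-1, 10), Mul(Rational(1, 4), 15))))), 367) = Add(Mul(-9, Add(28, Mul(-1, Add(Rational(-1, 10), Rational(15, 4))))), 367) = Add(Mul(-9, Add(28, Mul(-1, Rational(73, 20)))), 367) = Add(Mul(-9, Add(28, Rational(-73, 20))), 367) = Add(Mul(-9, Rational(487, 20)), 367) = Add(Rational(-4383, 20), 367) = Rational(2957, 20)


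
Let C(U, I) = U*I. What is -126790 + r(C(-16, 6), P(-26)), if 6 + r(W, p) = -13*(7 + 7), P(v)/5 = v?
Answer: -126978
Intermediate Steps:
P(v) = 5*v
C(U, I) = I*U
r(W, p) = -188 (r(W, p) = -6 - 13*(7 + 7) = -6 - 13*14 = -6 - 182 = -188)
-126790 + r(C(-16, 6), P(-26)) = -126790 - 188 = -126978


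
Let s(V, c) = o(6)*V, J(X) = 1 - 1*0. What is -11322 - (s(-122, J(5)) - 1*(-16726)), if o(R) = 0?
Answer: -28048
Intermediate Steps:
J(X) = 1 (J(X) = 1 + 0 = 1)
s(V, c) = 0 (s(V, c) = 0*V = 0)
-11322 - (s(-122, J(5)) - 1*(-16726)) = -11322 - (0 - 1*(-16726)) = -11322 - (0 + 16726) = -11322 - 1*16726 = -11322 - 16726 = -28048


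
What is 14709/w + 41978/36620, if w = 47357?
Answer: 1263297863/867106670 ≈ 1.4569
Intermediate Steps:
14709/w + 41978/36620 = 14709/47357 + 41978/36620 = 14709*(1/47357) + 41978*(1/36620) = 14709/47357 + 20989/18310 = 1263297863/867106670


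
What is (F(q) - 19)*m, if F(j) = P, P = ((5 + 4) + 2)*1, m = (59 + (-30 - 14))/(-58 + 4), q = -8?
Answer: 20/9 ≈ 2.2222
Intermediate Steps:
m = -5/18 (m = (59 - 44)/(-54) = 15*(-1/54) = -5/18 ≈ -0.27778)
P = 11 (P = (9 + 2)*1 = 11*1 = 11)
F(j) = 11
(F(q) - 19)*m = (11 - 19)*(-5/18) = -8*(-5/18) = 20/9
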